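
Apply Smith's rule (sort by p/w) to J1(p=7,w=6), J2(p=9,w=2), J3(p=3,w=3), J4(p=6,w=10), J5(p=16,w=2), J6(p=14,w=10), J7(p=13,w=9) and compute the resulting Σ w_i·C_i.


WSPT order (by p/w): J4 → J3 → J1 → J6 → J7 → J2 → J5
  J4: C=6, w·C=10×6=60
  J3: C=9, w·C=3×9=27
  J1: C=16, w·C=6×16=96
  J6: C=30, w·C=10×30=300
  J7: C=43, w·C=9×43=387
  J2: C=52, w·C=2×52=104
  J5: C=68, w·C=2×68=136
Σ w·C = 1110
= 1110


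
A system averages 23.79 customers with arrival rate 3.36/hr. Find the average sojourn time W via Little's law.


Little's law: L = λW → W = L / λ
= 23.79 / 3.36
= 7.08 hours


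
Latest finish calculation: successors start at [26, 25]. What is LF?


LF = min of all successor start times
Successors start at: [26, 25]
LF = min(26, 25)
= 25


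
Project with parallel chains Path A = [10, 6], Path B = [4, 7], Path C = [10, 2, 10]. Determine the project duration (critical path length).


Path A: 10 + 6 = 16
Path B: 4 + 7 = 11
Path C: 10 + 2 + 10 = 22
Critical path = longest = max(16, 11, 22)
= 22 (Path C)


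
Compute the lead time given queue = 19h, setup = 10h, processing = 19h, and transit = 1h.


Lead time = queue + setup + processing + transit
= 19 + 10 + 19 + 1
= 49 hours


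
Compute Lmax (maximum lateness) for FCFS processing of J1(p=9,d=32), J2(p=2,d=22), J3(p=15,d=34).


Lateness per job (L = C - d):
  J1: C=9, d=32, L=-23
  J2: C=11, d=22, L=-11
  J3: C=26, d=34, L=-8
Lmax = max(-23, -11, -8)
= -8


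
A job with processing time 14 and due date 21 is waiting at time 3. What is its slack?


Slack = due - current_time - processing
= 21 - 3 - 14
= 4


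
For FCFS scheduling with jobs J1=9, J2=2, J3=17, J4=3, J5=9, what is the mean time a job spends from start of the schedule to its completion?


Completion times:
  J1: completes at 9
  J2: completes at 11
  J3: completes at 28
  J4: completes at 31
  J5: completes at 40
Sum = 119
Average = 119/5
= 23.80


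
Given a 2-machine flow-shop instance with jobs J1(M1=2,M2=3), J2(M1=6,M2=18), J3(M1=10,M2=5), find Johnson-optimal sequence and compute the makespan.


Johnson's rule:
Group 1 (M1≤M2, sort by M1): ['J1', 'J2']
Group 2 (M1>M2, sort desc M2): ['J3']
Sequence: J1 → J2 → J3
Makespan calculation:
  J1: M1 done=2, M2 done=5
  J2: M1 done=8, M2 done=26
  J3: M1 done=18, M2 done=31
= Sequence: J1 → J2 → J3, Makespan: 31


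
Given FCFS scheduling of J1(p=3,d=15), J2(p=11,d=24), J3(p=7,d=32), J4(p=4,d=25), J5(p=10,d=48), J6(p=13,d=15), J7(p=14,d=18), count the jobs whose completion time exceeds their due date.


Completion vs due date:
  J1: C=3, d=15 → on time
  J2: C=14, d=24 → on time
  J3: C=21, d=32 → on time
  J4: C=25, d=25 → on time
  J5: C=35, d=48 → on time
  J6: C=48, d=15 → TARDY
  J7: C=62, d=18 → TARDY
Tardy jobs: J6, J7
Count = 2


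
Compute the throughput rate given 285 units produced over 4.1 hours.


Throughput = units / time
= 285 / 4.1
= 69.5 units/hour


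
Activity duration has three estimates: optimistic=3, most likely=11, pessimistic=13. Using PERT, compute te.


te = (o + 4m + p) / 6
= (3 + 4×11 + 13) / 6
= (3 + 44 + 13) / 6
= 60 / 6
= 10.00


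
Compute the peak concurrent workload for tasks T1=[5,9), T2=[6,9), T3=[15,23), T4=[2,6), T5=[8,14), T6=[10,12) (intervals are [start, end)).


Check each time point for overlaps:
  t=8: 3 tasks active (T1, T2, T5)
Max concurrent = 3


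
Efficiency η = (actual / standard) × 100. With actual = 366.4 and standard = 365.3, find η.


Efficiency = (actual / standard) × 100
= (366.4 / 365.3) × 100
= 100.3%


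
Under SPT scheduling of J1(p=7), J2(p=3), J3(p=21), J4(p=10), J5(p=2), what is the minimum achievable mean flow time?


SPT order: J5 → J2 → J1 → J4 → J3
Completion times:
  J5: C=2
  J2: C=5
  J1: C=12
  J4: C=22
  J3: C=43
Sum = 84, n = 5
Mean flow = 84/5
= 16.80


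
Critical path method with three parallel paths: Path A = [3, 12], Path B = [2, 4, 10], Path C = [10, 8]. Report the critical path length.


Path A: 3 + 12 = 15
Path B: 2 + 4 + 10 = 16
Path C: 10 + 8 = 18
Critical path = longest = max(15, 16, 18)
= 18 (Path C)


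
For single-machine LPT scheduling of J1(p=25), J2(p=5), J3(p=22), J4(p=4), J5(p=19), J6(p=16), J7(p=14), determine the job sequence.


LPT: sort by longest processing time first
  J1: p=25
  J3: p=22
  J5: p=19
  J6: p=16
  J7: p=14
  J2: p=5
  J4: p=4
Order: J1 → J3 → J5 → J6 → J7 → J2 → J4


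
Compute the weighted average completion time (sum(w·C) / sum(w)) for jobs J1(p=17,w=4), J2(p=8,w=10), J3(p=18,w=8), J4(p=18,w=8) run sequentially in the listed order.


Completion times:
  J1: C=17, w×C=4×17=68
  J2: C=25, w×C=10×25=250
  J3: C=43, w×C=8×43=344
  J4: C=61, w×C=8×61=488
Sum w×C = 1150
Sum w = 30
Weighted avg = 1150/30
= 38.33


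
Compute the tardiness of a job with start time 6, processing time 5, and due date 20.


Completion = start + processing = 6 + 5 = 11
Tardiness = max(0, C - d) = max(0, 11 - 20)
= max(0, -9)
= 0


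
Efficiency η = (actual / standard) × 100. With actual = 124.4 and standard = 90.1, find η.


Efficiency = (actual / standard) × 100
= (124.4 / 90.1) × 100
= 138.1%


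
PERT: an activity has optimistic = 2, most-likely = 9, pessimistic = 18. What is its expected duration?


te = (o + 4m + p) / 6
= (2 + 4×9 + 18) / 6
= (2 + 36 + 18) / 6
= 56 / 6
= 9.33


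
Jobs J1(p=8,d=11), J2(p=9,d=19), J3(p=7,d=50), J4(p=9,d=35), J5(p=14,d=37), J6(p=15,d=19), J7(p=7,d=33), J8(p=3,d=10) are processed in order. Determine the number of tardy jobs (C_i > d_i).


Completion vs due date:
  J1: C=8, d=11 → on time
  J2: C=17, d=19 → on time
  J3: C=24, d=50 → on time
  J4: C=33, d=35 → on time
  J5: C=47, d=37 → TARDY
  J6: C=62, d=19 → TARDY
  J7: C=69, d=33 → TARDY
  J8: C=72, d=10 → TARDY
Tardy jobs: J5, J6, J7, J8
Count = 4


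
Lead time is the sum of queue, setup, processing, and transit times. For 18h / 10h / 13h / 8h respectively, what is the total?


Lead time = queue + setup + processing + transit
= 18 + 10 + 13 + 8
= 49 hours


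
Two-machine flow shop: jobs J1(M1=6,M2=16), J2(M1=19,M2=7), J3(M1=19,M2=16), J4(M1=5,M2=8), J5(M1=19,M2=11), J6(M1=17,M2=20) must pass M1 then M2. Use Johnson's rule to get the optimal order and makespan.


Johnson's rule:
Group 1 (M1≤M2, sort by M1): ['J4', 'J1', 'J6']
Group 2 (M1>M2, sort desc M2): ['J3', 'J5', 'J2']
Sequence: J4 → J1 → J6 → J3 → J5 → J2
Makespan calculation:
  J4: M1 done=5, M2 done=13
  J1: M1 done=11, M2 done=29
  J6: M1 done=28, M2 done=49
  J3: M1 done=47, M2 done=65
  J5: M1 done=66, M2 done=77
  J2: M1 done=85, M2 done=92
= Sequence: J4 → J1 → J6 → J3 → J5 → J2, Makespan: 92


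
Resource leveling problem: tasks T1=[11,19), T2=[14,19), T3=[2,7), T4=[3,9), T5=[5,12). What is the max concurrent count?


Check each time point for overlaps:
  t=5: 3 tasks active (T3, T4, T5)
Max concurrent = 3


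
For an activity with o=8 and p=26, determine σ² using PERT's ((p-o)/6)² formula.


σ² = ((p - o) / 6)² = (p - o)² / 36
= (26 - 8)² / 36
= 18² / 36
= 324 / 36
= 9.0000


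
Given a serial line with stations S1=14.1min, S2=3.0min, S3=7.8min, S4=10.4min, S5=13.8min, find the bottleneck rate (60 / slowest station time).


Bottleneck = longest station time
Station times: [14.1, 3.0, 7.8, 10.4, 13.8]
Max = 14.1 min
Rate = 60 / 14.1
= 4.26 units/hour (bottleneck: 14.1min)


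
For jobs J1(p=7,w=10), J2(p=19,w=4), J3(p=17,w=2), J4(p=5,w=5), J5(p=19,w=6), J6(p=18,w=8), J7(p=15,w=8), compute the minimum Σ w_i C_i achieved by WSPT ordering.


WSPT order (by p/w): J1 → J4 → J7 → J6 → J5 → J2 → J3
  J1: C=7, w·C=10×7=70
  J4: C=12, w·C=5×12=60
  J7: C=27, w·C=8×27=216
  J6: C=45, w·C=8×45=360
  J5: C=64, w·C=6×64=384
  J2: C=83, w·C=4×83=332
  J3: C=100, w·C=2×100=200
Σ w·C = 1622
= 1622


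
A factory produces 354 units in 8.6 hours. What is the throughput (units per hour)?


Throughput = units / time
= 354 / 8.6
= 41.2 units/hour


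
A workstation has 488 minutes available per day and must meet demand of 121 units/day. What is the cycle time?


Cycle time = available time / demand
= 488 / 121
= 4.03 min/unit


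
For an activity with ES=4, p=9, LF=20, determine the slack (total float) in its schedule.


EF = ES + duration = 4 + 9 = 13
LS = LF - duration = 20 - 9 = 11
Total Float = LF - EF = 20 - 13
(or LS - ES = 11 - 4)
= 7


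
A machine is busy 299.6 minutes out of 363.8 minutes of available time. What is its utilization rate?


Utilization = busy / total × 100
= 299.6 / 363.8 × 100
= 82.4%


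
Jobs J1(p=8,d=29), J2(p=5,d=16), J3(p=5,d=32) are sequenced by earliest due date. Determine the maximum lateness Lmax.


EDD order: J2 → J1 → J3
Completion and lateness:
  J2: C=5, d=16, L=5-16=-11
  J1: C=13, d=29, L=13-29=-16
  J3: C=18, d=32, L=18-32=-14
Lmax = max(-11, -16, -14)
= -11


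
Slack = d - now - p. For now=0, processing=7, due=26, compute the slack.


Slack = due - current_time - processing
= 26 - 0 - 7
= 19


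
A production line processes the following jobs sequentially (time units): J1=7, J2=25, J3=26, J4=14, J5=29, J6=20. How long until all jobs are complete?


Sequential makespan: sum all processing times
= 7 + 25 + 26 + 14 + 29 + 20
= 121 time units


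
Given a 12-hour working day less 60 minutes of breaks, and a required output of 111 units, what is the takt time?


Available = 12×60 - 60 = 660 min
Takt time = 660 / 111
= 5.95 min/unit


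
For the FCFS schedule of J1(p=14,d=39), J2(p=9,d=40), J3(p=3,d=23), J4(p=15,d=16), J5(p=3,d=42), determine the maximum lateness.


Lateness per job (L = C - d):
  J1: C=14, d=39, L=-25
  J2: C=23, d=40, L=-17
  J3: C=26, d=23, L=3
  J4: C=41, d=16, L=25
  J5: C=44, d=42, L=2
Lmax = max(-25, -17, 3, 25, 2)
= 25


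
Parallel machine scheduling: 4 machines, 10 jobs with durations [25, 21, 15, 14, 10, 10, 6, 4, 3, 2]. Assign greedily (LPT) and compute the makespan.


Jobs (LPT sorted): [25, 21, 15, 14, 10, 10, 6, 4, 3, 2]
Machines: 4
  J=25 → Machine 1 (load: 0+25=25)
  J=21 → Machine 2 (load: 0+21=21)
  J=15 → Machine 3 (load: 0+15=15)
  J=14 → Machine 4 (load: 0+14=14)
  J=10 → Machine 4 (load: 14+10=24)
  J=10 → Machine 3 (load: 15+10=25)
  J=6 → Machine 2 (load: 21+6=27)
  J=4 → Machine 4 (load: 24+4=28)
  J=3 → Machine 1 (load: 25+3=28)
  J=2 → Machine 3 (load: 25+2=27)
Machine loads: [28, 27, 27, 28]
Makespan = max = 28 time units


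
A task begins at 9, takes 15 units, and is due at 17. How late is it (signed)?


Completion = 9 + 15 = 24
Lateness = C - d = 24 - 17
= 7


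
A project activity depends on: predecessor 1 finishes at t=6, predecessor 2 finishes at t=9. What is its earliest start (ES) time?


ES = max of all predecessor completion times
Predecessors: [6, 9]
ES = max(6, 9)
= 9


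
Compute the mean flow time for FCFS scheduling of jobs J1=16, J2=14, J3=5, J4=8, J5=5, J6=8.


Completion times:
  J1: completes at 16
  J2: completes at 30
  J3: completes at 35
  J4: completes at 43
  J5: completes at 48
  J6: completes at 56
Sum = 228
Average = 228/6
= 38.00


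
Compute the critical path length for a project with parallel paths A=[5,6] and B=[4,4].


Path A: 5 + 6 = 11
Path B: 4 + 4 = 8
Critical path = longest = max(11, 8)
= 11 (Path A)


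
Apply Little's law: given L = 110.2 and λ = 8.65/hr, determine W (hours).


Little's law: L = λW → W = L / λ
= 110.2 / 8.65
= 12.74 hours


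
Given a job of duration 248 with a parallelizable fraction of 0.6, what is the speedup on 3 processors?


Amdahl's law: T_p = T × ((1-p) + p/N)
= 248 × ((1-0.6) + 0.6/3)
= 248 × (0.40 + 0.2000)
= 248 × 0.6000
= 148.80
Speedup = 248/148.80
= 1.67×


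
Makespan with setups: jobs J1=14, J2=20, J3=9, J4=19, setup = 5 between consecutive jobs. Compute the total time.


Makespan = Σ processing + (n-1) × setup
= (14 + 20 + 9 + 19) + (4-1)×5
= 62 + 15
= 77 time units


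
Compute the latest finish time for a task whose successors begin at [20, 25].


LF = min of all successor start times
Successors start at: [20, 25]
LF = min(20, 25)
= 20


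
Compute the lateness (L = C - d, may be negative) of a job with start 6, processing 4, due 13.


Completion = 6 + 4 = 10
Lateness = C - d = 10 - 13
= -3


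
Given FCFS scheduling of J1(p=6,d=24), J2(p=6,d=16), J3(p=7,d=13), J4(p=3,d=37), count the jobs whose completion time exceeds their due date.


Completion vs due date:
  J1: C=6, d=24 → on time
  J2: C=12, d=16 → on time
  J3: C=19, d=13 → TARDY
  J4: C=22, d=37 → on time
Tardy jobs: J3
Count = 1


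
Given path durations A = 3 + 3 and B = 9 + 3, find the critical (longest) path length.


Path A: 3 + 3 = 6
Path B: 9 + 3 = 12
Critical path = longest = max(6, 12)
= 12 (Path B)


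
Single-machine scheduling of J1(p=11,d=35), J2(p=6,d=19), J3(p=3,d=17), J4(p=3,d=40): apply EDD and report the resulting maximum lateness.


EDD order: J3 → J2 → J1 → J4
Completion and lateness:
  J3: C=3, d=17, L=3-17=-14
  J2: C=9, d=19, L=9-19=-10
  J1: C=20, d=35, L=20-35=-15
  J4: C=23, d=40, L=23-40=-17
Lmax = max(-14, -10, -15, -17)
= -10


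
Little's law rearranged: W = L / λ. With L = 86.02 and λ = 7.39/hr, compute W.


Little's law: L = λW → W = L / λ
= 86.02 / 7.39
= 11.64 hours


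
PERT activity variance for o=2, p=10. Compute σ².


σ² = ((p - o) / 6)² = (p - o)² / 36
= (10 - 2)² / 36
= 8² / 36
= 64 / 36
= 1.7778


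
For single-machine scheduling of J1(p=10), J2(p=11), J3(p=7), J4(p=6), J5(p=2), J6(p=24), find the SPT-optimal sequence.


SPT: sort by shortest processing time
  J5: p=2
  J4: p=6
  J3: p=7
  J1: p=10
  J2: p=11
  J6: p=24
Order: J5 → J4 → J3 → J1 → J2 → J6


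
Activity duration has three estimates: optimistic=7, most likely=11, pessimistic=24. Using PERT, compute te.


te = (o + 4m + p) / 6
= (7 + 4×11 + 24) / 6
= (7 + 44 + 24) / 6
= 75 / 6
= 12.50


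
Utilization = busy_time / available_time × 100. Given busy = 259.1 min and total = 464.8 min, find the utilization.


Utilization = busy / total × 100
= 259.1 / 464.8 × 100
= 55.7%


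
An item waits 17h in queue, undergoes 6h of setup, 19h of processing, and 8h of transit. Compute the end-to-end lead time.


Lead time = queue + setup + processing + transit
= 17 + 6 + 19 + 8
= 50 hours


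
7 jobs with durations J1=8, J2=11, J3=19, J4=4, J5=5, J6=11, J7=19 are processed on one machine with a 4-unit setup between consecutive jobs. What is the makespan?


Makespan = Σ processing + (n-1) × setup
= (8 + 11 + 19 + 4 + 5 + 11 + 19) + (7-1)×4
= 77 + 24
= 101 time units


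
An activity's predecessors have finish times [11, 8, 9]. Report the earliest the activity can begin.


ES = max of all predecessor completion times
Predecessors: [11, 8, 9]
ES = max(11, 8, 9)
= 11


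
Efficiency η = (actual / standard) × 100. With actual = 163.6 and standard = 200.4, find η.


Efficiency = (actual / standard) × 100
= (163.6 / 200.4) × 100
= 81.6%


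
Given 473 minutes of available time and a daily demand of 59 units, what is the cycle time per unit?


Cycle time = available time / demand
= 473 / 59
= 8.02 min/unit


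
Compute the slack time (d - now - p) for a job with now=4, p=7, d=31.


Slack = due - current_time - processing
= 31 - 4 - 7
= 20


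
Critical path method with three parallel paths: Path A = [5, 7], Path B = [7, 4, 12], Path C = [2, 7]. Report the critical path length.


Path A: 5 + 7 = 12
Path B: 7 + 4 + 12 = 23
Path C: 2 + 7 = 9
Critical path = longest = max(12, 23, 9)
= 23 (Path B)


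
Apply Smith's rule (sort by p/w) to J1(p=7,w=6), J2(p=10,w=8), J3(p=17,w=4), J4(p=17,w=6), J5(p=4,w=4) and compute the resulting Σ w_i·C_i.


WSPT order (by p/w): J5 → J1 → J2 → J4 → J3
  J5: C=4, w·C=4×4=16
  J1: C=11, w·C=6×11=66
  J2: C=21, w·C=8×21=168
  J4: C=38, w·C=6×38=228
  J3: C=55, w·C=4×55=220
Σ w·C = 698
= 698


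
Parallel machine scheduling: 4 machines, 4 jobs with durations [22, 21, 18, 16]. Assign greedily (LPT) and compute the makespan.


Jobs (LPT sorted): [22, 21, 18, 16]
Machines: 4
  J=22 → Machine 1 (load: 0+22=22)
  J=21 → Machine 2 (load: 0+21=21)
  J=18 → Machine 3 (load: 0+18=18)
  J=16 → Machine 4 (load: 0+16=16)
Machine loads: [22, 21, 18, 16]
Makespan = max = 22 time units


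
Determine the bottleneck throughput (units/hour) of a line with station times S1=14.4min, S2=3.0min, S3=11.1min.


Bottleneck = longest station time
Station times: [14.4, 3.0, 11.1]
Max = 14.4 min
Rate = 60 / 14.4
= 4.17 units/hour (bottleneck: 14.4min)


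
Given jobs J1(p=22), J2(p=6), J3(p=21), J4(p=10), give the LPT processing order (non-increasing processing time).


LPT: sort by longest processing time first
  J1: p=22
  J3: p=21
  J4: p=10
  J2: p=6
Order: J1 → J3 → J4 → J2


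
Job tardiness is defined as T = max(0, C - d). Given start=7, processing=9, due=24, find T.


Completion = start + processing = 7 + 9 = 16
Tardiness = max(0, C - d) = max(0, 16 - 24)
= max(0, -8)
= 0


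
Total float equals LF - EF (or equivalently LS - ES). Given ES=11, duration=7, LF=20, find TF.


EF = ES + duration = 11 + 7 = 18
LS = LF - duration = 20 - 7 = 13
Total Float = LF - EF = 20 - 18
(or LS - ES = 13 - 11)
= 2


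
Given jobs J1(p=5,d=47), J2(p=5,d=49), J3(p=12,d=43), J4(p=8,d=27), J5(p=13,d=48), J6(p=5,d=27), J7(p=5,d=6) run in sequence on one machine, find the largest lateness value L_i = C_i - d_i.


Lateness per job (L = C - d):
  J1: C=5, d=47, L=-42
  J2: C=10, d=49, L=-39
  J3: C=22, d=43, L=-21
  J4: C=30, d=27, L=3
  J5: C=43, d=48, L=-5
  J6: C=48, d=27, L=21
  J7: C=53, d=6, L=47
Lmax = max(-42, -39, -21, 3, -5, 21, 47)
= 47


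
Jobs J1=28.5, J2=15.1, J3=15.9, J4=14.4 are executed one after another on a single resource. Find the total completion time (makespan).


Sequential makespan: sum all processing times
= 28.5 + 15.1 + 15.9 + 14.4
= 73.9 time units


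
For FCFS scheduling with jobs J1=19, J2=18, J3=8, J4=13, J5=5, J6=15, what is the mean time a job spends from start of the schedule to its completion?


Completion times:
  J1: completes at 19
  J2: completes at 37
  J3: completes at 45
  J4: completes at 58
  J5: completes at 63
  J6: completes at 78
Sum = 300
Average = 300/6
= 50.00


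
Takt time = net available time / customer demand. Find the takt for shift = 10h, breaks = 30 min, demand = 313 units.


Available = 10×60 - 30 = 570 min
Takt time = 570 / 313
= 1.82 min/unit


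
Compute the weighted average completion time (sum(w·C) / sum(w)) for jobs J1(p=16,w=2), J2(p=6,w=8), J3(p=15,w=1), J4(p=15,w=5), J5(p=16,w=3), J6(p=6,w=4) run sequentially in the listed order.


Completion times:
  J1: C=16, w×C=2×16=32
  J2: C=22, w×C=8×22=176
  J3: C=37, w×C=1×37=37
  J4: C=52, w×C=5×52=260
  J5: C=68, w×C=3×68=204
  J6: C=74, w×C=4×74=296
Sum w×C = 1005
Sum w = 23
Weighted avg = 1005/23
= 43.70


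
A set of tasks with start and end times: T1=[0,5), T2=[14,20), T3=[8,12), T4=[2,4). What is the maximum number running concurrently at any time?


Check each time point for overlaps:
  t=2: 2 tasks active (T1, T4)
Max concurrent = 2


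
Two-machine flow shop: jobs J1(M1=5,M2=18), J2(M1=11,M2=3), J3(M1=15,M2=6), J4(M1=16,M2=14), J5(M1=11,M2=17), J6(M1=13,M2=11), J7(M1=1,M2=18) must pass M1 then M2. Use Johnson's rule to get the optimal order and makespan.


Johnson's rule:
Group 1 (M1≤M2, sort by M1): ['J7', 'J1', 'J5']
Group 2 (M1>M2, sort desc M2): ['J4', 'J6', 'J3', 'J2']
Sequence: J7 → J1 → J5 → J4 → J6 → J3 → J2
Makespan calculation:
  J7: M1 done=1, M2 done=19
  J1: M1 done=6, M2 done=37
  J5: M1 done=17, M2 done=54
  J4: M1 done=33, M2 done=68
  J6: M1 done=46, M2 done=79
  J3: M1 done=61, M2 done=85
  J2: M1 done=72, M2 done=88
= Sequence: J7 → J1 → J5 → J4 → J6 → J3 → J2, Makespan: 88


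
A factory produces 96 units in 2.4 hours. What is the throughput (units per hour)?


Throughput = units / time
= 96 / 2.4
= 40.0 units/hour


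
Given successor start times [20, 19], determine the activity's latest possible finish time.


LF = min of all successor start times
Successors start at: [20, 19]
LF = min(20, 19)
= 19


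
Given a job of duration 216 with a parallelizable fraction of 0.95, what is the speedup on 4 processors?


Amdahl's law: T_p = T × ((1-p) + p/N)
= 216 × ((1-0.95) + 0.95/4)
= 216 × (0.05 + 0.2375)
= 216 × 0.2875
= 62.10
Speedup = 216/62.10
= 3.48×


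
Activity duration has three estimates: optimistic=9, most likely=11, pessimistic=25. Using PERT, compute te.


te = (o + 4m + p) / 6
= (9 + 4×11 + 25) / 6
= (9 + 44 + 25) / 6
= 78 / 6
= 13.00


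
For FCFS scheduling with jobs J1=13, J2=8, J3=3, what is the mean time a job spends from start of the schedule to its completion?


Completion times:
  J1: completes at 13
  J2: completes at 21
  J3: completes at 24
Sum = 58
Average = 58/3
= 19.33


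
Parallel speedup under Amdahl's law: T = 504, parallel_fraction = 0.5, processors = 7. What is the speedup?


Amdahl's law: T_p = T × ((1-p) + p/N)
= 504 × ((1-0.5) + 0.5/7)
= 504 × (0.50 + 0.0714)
= 504 × 0.5714
= 288.00
Speedup = 504/288.00
= 1.75×


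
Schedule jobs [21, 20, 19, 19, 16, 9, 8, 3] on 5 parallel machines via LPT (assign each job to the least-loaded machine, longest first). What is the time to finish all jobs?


Jobs (LPT sorted): [21, 20, 19, 19, 16, 9, 8, 3]
Machines: 5
  J=21 → Machine 1 (load: 0+21=21)
  J=20 → Machine 2 (load: 0+20=20)
  J=19 → Machine 3 (load: 0+19=19)
  J=19 → Machine 4 (load: 0+19=19)
  J=16 → Machine 5 (load: 0+16=16)
  J=9 → Machine 5 (load: 16+9=25)
  J=8 → Machine 3 (load: 19+8=27)
  J=3 → Machine 4 (load: 19+3=22)
Machine loads: [21, 20, 27, 22, 25]
Makespan = max = 27 time units


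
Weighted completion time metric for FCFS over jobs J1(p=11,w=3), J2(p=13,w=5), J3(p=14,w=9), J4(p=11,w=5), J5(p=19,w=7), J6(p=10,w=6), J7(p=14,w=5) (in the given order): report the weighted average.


Completion times:
  J1: C=11, w×C=3×11=33
  J2: C=24, w×C=5×24=120
  J3: C=38, w×C=9×38=342
  J4: C=49, w×C=5×49=245
  J5: C=68, w×C=7×68=476
  J6: C=78, w×C=6×78=468
  J7: C=92, w×C=5×92=460
Sum w×C = 2144
Sum w = 40
Weighted avg = 2144/40
= 53.60


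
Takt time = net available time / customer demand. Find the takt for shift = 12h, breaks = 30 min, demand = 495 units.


Available = 12×60 - 30 = 690 min
Takt time = 690 / 495
= 1.39 min/unit


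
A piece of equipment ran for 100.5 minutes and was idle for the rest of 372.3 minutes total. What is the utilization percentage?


Utilization = busy / total × 100
= 100.5 / 372.3 × 100
= 27.0%


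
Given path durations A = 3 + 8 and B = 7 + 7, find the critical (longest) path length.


Path A: 3 + 8 = 11
Path B: 7 + 7 = 14
Critical path = longest = max(11, 14)
= 14 (Path B)


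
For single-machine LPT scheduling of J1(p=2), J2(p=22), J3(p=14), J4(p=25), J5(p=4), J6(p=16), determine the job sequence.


LPT: sort by longest processing time first
  J4: p=25
  J2: p=22
  J6: p=16
  J3: p=14
  J5: p=4
  J1: p=2
Order: J4 → J2 → J6 → J3 → J5 → J1


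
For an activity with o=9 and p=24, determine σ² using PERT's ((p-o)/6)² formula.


σ² = ((p - o) / 6)² = (p - o)² / 36
= (24 - 9)² / 36
= 15² / 36
= 225 / 36
= 6.2500


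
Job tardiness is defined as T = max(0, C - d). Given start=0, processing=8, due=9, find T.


Completion = start + processing = 0 + 8 = 8
Tardiness = max(0, C - d) = max(0, 8 - 9)
= max(0, -1)
= 0


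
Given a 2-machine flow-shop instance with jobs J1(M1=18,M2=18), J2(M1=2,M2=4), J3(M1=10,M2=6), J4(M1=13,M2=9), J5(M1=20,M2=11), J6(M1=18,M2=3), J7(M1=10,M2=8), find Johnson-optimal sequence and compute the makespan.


Johnson's rule:
Group 1 (M1≤M2, sort by M1): ['J2', 'J1']
Group 2 (M1>M2, sort desc M2): ['J5', 'J4', 'J7', 'J3', 'J6']
Sequence: J2 → J1 → J5 → J4 → J7 → J3 → J6
Makespan calculation:
  J2: M1 done=2, M2 done=6
  J1: M1 done=20, M2 done=38
  J5: M1 done=40, M2 done=51
  J4: M1 done=53, M2 done=62
  J7: M1 done=63, M2 done=71
  J3: M1 done=73, M2 done=79
  J6: M1 done=91, M2 done=94
= Sequence: J2 → J1 → J5 → J4 → J7 → J3 → J6, Makespan: 94


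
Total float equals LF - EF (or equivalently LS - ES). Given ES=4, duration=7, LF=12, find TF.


EF = ES + duration = 4 + 7 = 11
LS = LF - duration = 12 - 7 = 5
Total Float = LF - EF = 12 - 11
(or LS - ES = 5 - 4)
= 1


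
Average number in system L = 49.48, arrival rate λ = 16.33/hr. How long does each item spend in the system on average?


Little's law: L = λW → W = L / λ
= 49.48 / 16.33
= 3.03 hours


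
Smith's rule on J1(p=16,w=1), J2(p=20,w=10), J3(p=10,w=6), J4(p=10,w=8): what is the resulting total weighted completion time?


WSPT order (by p/w): J4 → J3 → J2 → J1
  J4: C=10, w·C=8×10=80
  J3: C=20, w·C=6×20=120
  J2: C=40, w·C=10×40=400
  J1: C=56, w·C=1×56=56
Σ w·C = 656
= 656


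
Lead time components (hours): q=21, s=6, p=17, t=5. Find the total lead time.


Lead time = queue + setup + processing + transit
= 21 + 6 + 17 + 5
= 49 hours


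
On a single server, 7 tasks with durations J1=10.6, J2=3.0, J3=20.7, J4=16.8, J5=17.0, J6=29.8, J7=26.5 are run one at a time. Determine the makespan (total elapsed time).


Sequential makespan: sum all processing times
= 10.6 + 3.0 + 20.7 + 16.8 + 17.0 + 29.8 + 26.5
= 124.4 time units


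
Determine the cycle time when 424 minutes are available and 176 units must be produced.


Cycle time = available time / demand
= 424 / 176
= 2.41 min/unit


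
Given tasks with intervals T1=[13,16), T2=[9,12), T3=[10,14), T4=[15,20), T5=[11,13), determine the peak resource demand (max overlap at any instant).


Check each time point for overlaps:
  t=11: 3 tasks active (T2, T3, T5)
Max concurrent = 3


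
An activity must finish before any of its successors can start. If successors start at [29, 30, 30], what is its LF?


LF = min of all successor start times
Successors start at: [29, 30, 30]
LF = min(29, 30, 30)
= 29


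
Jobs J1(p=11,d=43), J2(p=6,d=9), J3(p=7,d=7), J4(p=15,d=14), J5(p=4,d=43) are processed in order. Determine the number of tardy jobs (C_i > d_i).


Completion vs due date:
  J1: C=11, d=43 → on time
  J2: C=17, d=9 → TARDY
  J3: C=24, d=7 → TARDY
  J4: C=39, d=14 → TARDY
  J5: C=43, d=43 → on time
Tardy jobs: J2, J3, J4
Count = 3


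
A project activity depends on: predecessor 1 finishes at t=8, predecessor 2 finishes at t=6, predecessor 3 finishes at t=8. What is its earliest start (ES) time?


ES = max of all predecessor completion times
Predecessors: [8, 6, 8]
ES = max(8, 6, 8)
= 8


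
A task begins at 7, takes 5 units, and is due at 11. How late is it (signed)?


Completion = 7 + 5 = 12
Lateness = C - d = 12 - 11
= 1


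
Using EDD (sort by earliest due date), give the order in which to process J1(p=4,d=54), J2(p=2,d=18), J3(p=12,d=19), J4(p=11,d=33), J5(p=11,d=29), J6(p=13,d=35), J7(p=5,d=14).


EDD: sort by earliest due date
  J7: d=14, p=5
  J2: d=18, p=2
  J3: d=19, p=12
  J5: d=29, p=11
  J4: d=33, p=11
  J6: d=35, p=13
  J1: d=54, p=4
Order: J7 → J2 → J3 → J5 → J4 → J6 → J1


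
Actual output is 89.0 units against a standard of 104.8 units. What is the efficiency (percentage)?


Efficiency = (actual / standard) × 100
= (89.0 / 104.8) × 100
= 84.9%


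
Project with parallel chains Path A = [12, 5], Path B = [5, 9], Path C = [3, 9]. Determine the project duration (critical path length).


Path A: 12 + 5 = 17
Path B: 5 + 9 = 14
Path C: 3 + 9 = 12
Critical path = longest = max(17, 14, 12)
= 17 (Path A)


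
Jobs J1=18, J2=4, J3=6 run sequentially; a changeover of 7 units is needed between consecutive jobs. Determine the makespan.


Makespan = Σ processing + (n-1) × setup
= (18 + 4 + 6) + (3-1)×7
= 28 + 14
= 42 time units


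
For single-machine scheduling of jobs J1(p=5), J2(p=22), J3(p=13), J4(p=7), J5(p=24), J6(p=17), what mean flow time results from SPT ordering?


SPT order: J1 → J4 → J3 → J6 → J2 → J5
Completion times:
  J1: C=5
  J4: C=12
  J3: C=25
  J6: C=42
  J2: C=64
  J5: C=88
Sum = 236, n = 6
Mean flow = 236/6
= 39.33


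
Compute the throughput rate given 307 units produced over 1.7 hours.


Throughput = units / time
= 307 / 1.7
= 180.6 units/hour


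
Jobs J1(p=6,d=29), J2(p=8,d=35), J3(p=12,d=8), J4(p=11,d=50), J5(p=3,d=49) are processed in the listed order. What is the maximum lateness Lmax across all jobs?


Lateness per job (L = C - d):
  J1: C=6, d=29, L=-23
  J2: C=14, d=35, L=-21
  J3: C=26, d=8, L=18
  J4: C=37, d=50, L=-13
  J5: C=40, d=49, L=-9
Lmax = max(-23, -21, 18, -13, -9)
= 18


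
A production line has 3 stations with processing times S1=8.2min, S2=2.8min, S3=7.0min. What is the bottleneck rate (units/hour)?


Bottleneck = longest station time
Station times: [8.2, 2.8, 7.0]
Max = 8.2 min
Rate = 60 / 8.2
= 7.32 units/hour (bottleneck: 8.2min)


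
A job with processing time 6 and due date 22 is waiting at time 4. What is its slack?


Slack = due - current_time - processing
= 22 - 4 - 6
= 12


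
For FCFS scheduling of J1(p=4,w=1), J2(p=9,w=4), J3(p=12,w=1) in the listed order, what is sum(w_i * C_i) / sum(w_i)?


Completion times:
  J1: C=4, w×C=1×4=4
  J2: C=13, w×C=4×13=52
  J3: C=25, w×C=1×25=25
Sum w×C = 81
Sum w = 6
Weighted avg = 81/6
= 13.50


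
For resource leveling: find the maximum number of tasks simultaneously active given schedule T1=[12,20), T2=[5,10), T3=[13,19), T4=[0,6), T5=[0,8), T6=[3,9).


Check each time point for overlaps:
  t=5: 4 tasks active (T2, T4, T5, T6)
Max concurrent = 4


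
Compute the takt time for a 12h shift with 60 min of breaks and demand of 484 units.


Available = 12×60 - 60 = 660 min
Takt time = 660 / 484
= 1.36 min/unit


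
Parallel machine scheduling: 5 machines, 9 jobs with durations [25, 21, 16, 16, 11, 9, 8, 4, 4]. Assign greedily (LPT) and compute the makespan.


Jobs (LPT sorted): [25, 21, 16, 16, 11, 9, 8, 4, 4]
Machines: 5
  J=25 → Machine 1 (load: 0+25=25)
  J=21 → Machine 2 (load: 0+21=21)
  J=16 → Machine 3 (load: 0+16=16)
  J=16 → Machine 4 (load: 0+16=16)
  J=11 → Machine 5 (load: 0+11=11)
  J=9 → Machine 5 (load: 11+9=20)
  J=8 → Machine 3 (load: 16+8=24)
  J=4 → Machine 4 (load: 16+4=20)
  J=4 → Machine 4 (load: 20+4=24)
Machine loads: [25, 21, 24, 24, 20]
Makespan = max = 25 time units


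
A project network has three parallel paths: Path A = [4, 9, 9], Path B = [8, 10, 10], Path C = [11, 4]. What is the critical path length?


Path A: 4 + 9 + 9 = 22
Path B: 8 + 10 + 10 = 28
Path C: 11 + 4 = 15
Critical path = longest = max(22, 28, 15)
= 28 (Path B)


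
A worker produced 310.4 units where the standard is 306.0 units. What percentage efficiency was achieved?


Efficiency = (actual / standard) × 100
= (310.4 / 306.0) × 100
= 101.4%


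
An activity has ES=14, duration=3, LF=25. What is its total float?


EF = ES + duration = 14 + 3 = 17
LS = LF - duration = 25 - 3 = 22
Total Float = LF - EF = 25 - 17
(or LS - ES = 22 - 14)
= 8


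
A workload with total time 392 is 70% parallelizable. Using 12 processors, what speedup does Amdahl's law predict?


Amdahl's law: T_p = T × ((1-p) + p/N)
= 392 × ((1-0.7) + 0.7/12)
= 392 × (0.30 + 0.0583)
= 392 × 0.3583
= 140.47
Speedup = 392/140.47
= 2.79×


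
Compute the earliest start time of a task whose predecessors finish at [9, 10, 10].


ES = max of all predecessor completion times
Predecessors: [9, 10, 10]
ES = max(9, 10, 10)
= 10


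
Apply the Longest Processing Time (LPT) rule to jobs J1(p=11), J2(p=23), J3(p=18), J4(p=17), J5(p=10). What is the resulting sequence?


LPT: sort by longest processing time first
  J2: p=23
  J3: p=18
  J4: p=17
  J1: p=11
  J5: p=10
Order: J2 → J3 → J4 → J1 → J5


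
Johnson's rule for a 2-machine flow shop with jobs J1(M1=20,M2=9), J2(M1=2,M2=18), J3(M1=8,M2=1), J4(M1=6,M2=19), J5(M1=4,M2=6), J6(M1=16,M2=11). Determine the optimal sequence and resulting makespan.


Johnson's rule:
Group 1 (M1≤M2, sort by M1): ['J2', 'J5', 'J4']
Group 2 (M1>M2, sort desc M2): ['J6', 'J1', 'J3']
Sequence: J2 → J5 → J4 → J6 → J1 → J3
Makespan calculation:
  J2: M1 done=2, M2 done=20
  J5: M1 done=6, M2 done=26
  J4: M1 done=12, M2 done=45
  J6: M1 done=28, M2 done=56
  J1: M1 done=48, M2 done=65
  J3: M1 done=56, M2 done=66
= Sequence: J2 → J5 → J4 → J6 → J1 → J3, Makespan: 66


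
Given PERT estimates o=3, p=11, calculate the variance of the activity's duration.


σ² = ((p - o) / 6)² = (p - o)² / 36
= (11 - 3)² / 36
= 8² / 36
= 64 / 36
= 1.7778


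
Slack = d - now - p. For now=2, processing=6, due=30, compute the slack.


Slack = due - current_time - processing
= 30 - 2 - 6
= 22


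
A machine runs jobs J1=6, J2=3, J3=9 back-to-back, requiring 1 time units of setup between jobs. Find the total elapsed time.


Makespan = Σ processing + (n-1) × setup
= (6 + 3 + 9) + (3-1)×1
= 18 + 2
= 20 time units


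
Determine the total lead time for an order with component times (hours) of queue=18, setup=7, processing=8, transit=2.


Lead time = queue + setup + processing + transit
= 18 + 7 + 8 + 2
= 35 hours


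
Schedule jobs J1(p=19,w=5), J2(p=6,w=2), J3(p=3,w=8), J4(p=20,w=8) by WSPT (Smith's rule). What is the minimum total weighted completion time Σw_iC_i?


WSPT order (by p/w): J3 → J4 → J2 → J1
  J3: C=3, w·C=8×3=24
  J4: C=23, w·C=8×23=184
  J2: C=29, w·C=2×29=58
  J1: C=48, w·C=5×48=240
Σ w·C = 506
= 506


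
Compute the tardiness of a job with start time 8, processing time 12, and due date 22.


Completion = start + processing = 8 + 12 = 20
Tardiness = max(0, C - d) = max(0, 20 - 22)
= max(0, -2)
= 0


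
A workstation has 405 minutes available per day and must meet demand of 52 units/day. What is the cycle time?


Cycle time = available time / demand
= 405 / 52
= 7.79 min/unit


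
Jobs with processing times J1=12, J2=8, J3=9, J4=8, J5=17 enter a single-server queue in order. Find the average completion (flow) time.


Completion times:
  J1: completes at 12
  J2: completes at 20
  J3: completes at 29
  J4: completes at 37
  J5: completes at 54
Sum = 152
Average = 152/5
= 30.40


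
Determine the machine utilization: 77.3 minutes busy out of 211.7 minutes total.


Utilization = busy / total × 100
= 77.3 / 211.7 × 100
= 36.5%


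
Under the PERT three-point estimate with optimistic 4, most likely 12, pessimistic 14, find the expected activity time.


te = (o + 4m + p) / 6
= (4 + 4×12 + 14) / 6
= (4 + 48 + 14) / 6
= 66 / 6
= 11.00


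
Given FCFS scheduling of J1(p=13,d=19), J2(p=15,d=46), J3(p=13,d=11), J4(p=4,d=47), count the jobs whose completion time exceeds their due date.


Completion vs due date:
  J1: C=13, d=19 → on time
  J2: C=28, d=46 → on time
  J3: C=41, d=11 → TARDY
  J4: C=45, d=47 → on time
Tardy jobs: J3
Count = 1


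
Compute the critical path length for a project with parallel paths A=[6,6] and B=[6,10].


Path A: 6 + 6 = 12
Path B: 6 + 10 = 16
Critical path = longest = max(12, 16)
= 16 (Path B)


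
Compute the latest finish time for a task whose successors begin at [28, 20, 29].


LF = min of all successor start times
Successors start at: [28, 20, 29]
LF = min(28, 20, 29)
= 20


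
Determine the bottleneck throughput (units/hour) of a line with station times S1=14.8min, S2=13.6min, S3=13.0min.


Bottleneck = longest station time
Station times: [14.8, 13.6, 13.0]
Max = 14.8 min
Rate = 60 / 14.8
= 4.05 units/hour (bottleneck: 14.8min)


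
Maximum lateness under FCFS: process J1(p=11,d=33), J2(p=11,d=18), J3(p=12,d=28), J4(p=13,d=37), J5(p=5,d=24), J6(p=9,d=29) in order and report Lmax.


Lateness per job (L = C - d):
  J1: C=11, d=33, L=-22
  J2: C=22, d=18, L=4
  J3: C=34, d=28, L=6
  J4: C=47, d=37, L=10
  J5: C=52, d=24, L=28
  J6: C=61, d=29, L=32
Lmax = max(-22, 4, 6, 10, 28, 32)
= 32


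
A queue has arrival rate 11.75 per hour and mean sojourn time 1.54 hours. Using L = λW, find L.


Little's law: L = λ × W
= 11.75 × 1.54
= 18.09


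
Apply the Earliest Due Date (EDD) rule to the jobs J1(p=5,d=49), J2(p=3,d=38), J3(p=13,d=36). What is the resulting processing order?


EDD: sort by earliest due date
  J3: d=36, p=13
  J2: d=38, p=3
  J1: d=49, p=5
Order: J3 → J2 → J1


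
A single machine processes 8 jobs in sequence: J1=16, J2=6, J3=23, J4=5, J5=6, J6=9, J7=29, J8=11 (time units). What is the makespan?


Sequential makespan: sum all processing times
= 16 + 6 + 23 + 5 + 6 + 9 + 29 + 11
= 105 time units


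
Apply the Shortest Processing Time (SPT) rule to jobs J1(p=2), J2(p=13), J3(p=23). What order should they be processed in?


SPT: sort by shortest processing time
  J1: p=2
  J2: p=13
  J3: p=23
Order: J1 → J2 → J3


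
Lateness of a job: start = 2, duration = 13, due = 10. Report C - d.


Completion = 2 + 13 = 15
Lateness = C - d = 15 - 10
= 5


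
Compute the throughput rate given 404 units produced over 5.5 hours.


Throughput = units / time
= 404 / 5.5
= 73.5 units/hour


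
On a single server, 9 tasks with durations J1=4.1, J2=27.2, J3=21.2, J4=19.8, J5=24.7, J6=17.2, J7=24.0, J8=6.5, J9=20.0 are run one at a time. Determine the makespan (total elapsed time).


Sequential makespan: sum all processing times
= 4.1 + 27.2 + 21.2 + 19.8 + 24.7 + 17.2 + 24.0 + 6.5 + 20.0
= 164.7 time units


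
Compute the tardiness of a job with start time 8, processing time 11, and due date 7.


Completion = start + processing = 8 + 11 = 19
Tardiness = max(0, C - d) = max(0, 19 - 7)
= max(0, 12)
= 12


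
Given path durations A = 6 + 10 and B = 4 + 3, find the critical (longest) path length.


Path A: 6 + 10 = 16
Path B: 4 + 3 = 7
Critical path = longest = max(16, 7)
= 16 (Path A)


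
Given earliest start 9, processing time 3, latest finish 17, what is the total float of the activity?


EF = ES + duration = 9 + 3 = 12
LS = LF - duration = 17 - 3 = 14
Total Float = LF - EF = 17 - 12
(or LS - ES = 14 - 9)
= 5


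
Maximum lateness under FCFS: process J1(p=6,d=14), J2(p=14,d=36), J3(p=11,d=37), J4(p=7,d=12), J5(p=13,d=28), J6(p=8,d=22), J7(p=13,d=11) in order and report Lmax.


Lateness per job (L = C - d):
  J1: C=6, d=14, L=-8
  J2: C=20, d=36, L=-16
  J3: C=31, d=37, L=-6
  J4: C=38, d=12, L=26
  J5: C=51, d=28, L=23
  J6: C=59, d=22, L=37
  J7: C=72, d=11, L=61
Lmax = max(-8, -16, -6, 26, 23, 37, 61)
= 61


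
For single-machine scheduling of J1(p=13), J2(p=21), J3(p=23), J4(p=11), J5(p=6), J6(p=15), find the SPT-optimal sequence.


SPT: sort by shortest processing time
  J5: p=6
  J4: p=11
  J1: p=13
  J6: p=15
  J2: p=21
  J3: p=23
Order: J5 → J4 → J1 → J6 → J2 → J3


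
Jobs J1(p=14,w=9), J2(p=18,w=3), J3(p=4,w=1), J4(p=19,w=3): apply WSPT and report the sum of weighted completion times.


WSPT order (by p/w): J1 → J3 → J2 → J4
  J1: C=14, w·C=9×14=126
  J3: C=18, w·C=1×18=18
  J2: C=36, w·C=3×36=108
  J4: C=55, w·C=3×55=165
Σ w·C = 417
= 417


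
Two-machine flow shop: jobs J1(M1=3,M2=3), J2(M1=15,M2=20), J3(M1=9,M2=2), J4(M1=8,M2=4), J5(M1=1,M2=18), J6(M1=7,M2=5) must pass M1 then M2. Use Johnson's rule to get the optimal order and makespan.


Johnson's rule:
Group 1 (M1≤M2, sort by M1): ['J5', 'J1', 'J2']
Group 2 (M1>M2, sort desc M2): ['J6', 'J4', 'J3']
Sequence: J5 → J1 → J2 → J6 → J4 → J3
Makespan calculation:
  J5: M1 done=1, M2 done=19
  J1: M1 done=4, M2 done=22
  J2: M1 done=19, M2 done=42
  J6: M1 done=26, M2 done=47
  J4: M1 done=34, M2 done=51
  J3: M1 done=43, M2 done=53
= Sequence: J5 → J1 → J2 → J6 → J4 → J3, Makespan: 53
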